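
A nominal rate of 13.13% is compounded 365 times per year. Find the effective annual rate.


Formula: EAR = (1 + r/m)^m - 1
Period rate: r/m = 0.1313 / 365 = 0.00036
Compounding: (1 + 0.00036)^365 = 1.140283
EAR = 1.140283 - 1 = 0.140283

0.140283


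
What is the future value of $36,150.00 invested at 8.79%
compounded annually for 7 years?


Formula: FV = P * (1 + r)^n
Substituting: FV = $36,150.00 * (1 + 0.0879)^7
Growth factor: (1.0879)^7 = 1.803528
FV = $36,150.00 * 1.803528 = $65,197.53

$65,197.53


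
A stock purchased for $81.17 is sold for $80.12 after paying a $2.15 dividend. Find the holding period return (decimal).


Formula: HPR = (P1 - P0 + D) / P0
Gain: $80.12 - $81.17 + $2.15 = $1.10
HPR = $1.10 / $81.17 = 0.0136

0.0136


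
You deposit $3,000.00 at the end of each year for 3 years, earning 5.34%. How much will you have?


Formula: FV = PMT * ((1+r)^n - 1) / r
Growth factor: (1 + 0.0534)^3 = 1.168907
Numerator: 1.168907 - 1 = 0.168907
FV = $3,000.00 * 0.168907 / 0.0534 = $9,489.15

$9,489.15


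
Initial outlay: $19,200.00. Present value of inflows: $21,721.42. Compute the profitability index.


Formula: PI = PV(cash flows) / initial investment
Substituting: PI = $21,721.42 / $19,200.00
PI = 1.1313

1.1313


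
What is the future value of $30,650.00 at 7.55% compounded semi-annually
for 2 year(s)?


Formula: FV = P * (1 + r/m)^(m*t)
Period rate: r/m = 0.0755 / 2 = 0.03775
Total periods: m*t = 2 * 2 = 4
Growth factor: (1 + 0.03775)^4 = 1.159768
FV = $30,650.00 * 1.159768 = $35,546.88

$35,546.88


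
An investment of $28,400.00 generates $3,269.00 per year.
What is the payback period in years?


Formula: Payback = investment / annual cash flow
Substituting: Payback = $28,400.00 / $3,269.00
Payback = 8.6877 years

8.6877 years


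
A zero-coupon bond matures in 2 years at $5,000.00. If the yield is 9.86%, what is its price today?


Formula: Price = FV / (1 + r)^n
Substituting: Price = $5,000.00 / (1 + 0.0986)^2
Discount factor: (1.0986)^2 = 1.206922
Price = $5,000.00 / 1.206922 = $4,142.77

$4,142.77


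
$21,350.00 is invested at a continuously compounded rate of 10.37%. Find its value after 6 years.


Formula: FV = P * e^(r*t)
Exponent: r*t = 0.1037 * 6 = 0.6222
e^(0.6222) = 1.863022
FV = $21,350.00 * 1.863022 = $39,775.52

$39,775.52


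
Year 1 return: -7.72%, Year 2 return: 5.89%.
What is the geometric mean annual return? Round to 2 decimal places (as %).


Formula: Geometric mean = ((1+r1)*(1+r2))^(1/2) - 1
Product: (1 + -0.0772) * (1 + 0.0589) = 0.9228 * 1.0589 = 0.977153
Square root: 0.977153^0.5 = 0.98851
Geometric mean = 0.98851 - 1 = -0.01149
As percentage: -1.15%

-1.15%


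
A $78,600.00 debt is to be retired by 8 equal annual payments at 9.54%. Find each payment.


Formula: PMT = PV * r / (1 - (1+r)^(-n))
Denominator: 1 - (1 + 0.0954)^(-8) = 0.517588
Numerator: $78,600.00 * 0.0954 = 7498.44
PMT = 7498.44 / 0.517588 = $14,487.28

$14,487.28


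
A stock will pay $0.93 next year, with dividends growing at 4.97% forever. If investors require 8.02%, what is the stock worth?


Formula: P = D1 / (r - g)
Spread: r - g = 0.0802 - 0.0497 = 0.0305
Substituting: P = $0.93 / 0.0305
P = $30.49

$30.49


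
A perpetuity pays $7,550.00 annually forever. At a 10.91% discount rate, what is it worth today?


Formula: PV = C / r
Substituting: PV = $7,550.00 / 0.1091
PV = $69,202.57

$69,202.57


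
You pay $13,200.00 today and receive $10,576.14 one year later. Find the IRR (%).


Formula: IRR = C1/C0 - 1
Substituting: IRR = $10,576.14 / $13,200.00 - 1
Ratio: 0.801223 - 1 = -0.198777
IRR = -19.8777%

-19.8777%


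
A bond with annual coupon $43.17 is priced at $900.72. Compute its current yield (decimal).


Formula: Current yield = annual coupon / price
Substituting: CY = $43.17 / $900.72
CY = 0.047928

0.047928


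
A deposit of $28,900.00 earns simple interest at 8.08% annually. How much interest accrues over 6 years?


Formula: I = P * r * t
Substituting: I = $28,900.00 * 0.0808 * 6
Step: I = $28,900.00 * 0.4848
I = $14,010.72

$14,010.72


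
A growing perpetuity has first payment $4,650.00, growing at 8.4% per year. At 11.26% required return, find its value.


Formula: PV = C / (r - g)
Spread: r - g = 0.1126 - 0.084 = 0.0286
Substituting: PV = $4,650.00 / 0.0286
PV = $162,587.41

$162,587.41


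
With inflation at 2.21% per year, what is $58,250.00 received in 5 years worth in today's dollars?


Formula: Real value = nominal / (1 + inflation)^years
Price level: (1 + 0.0221)^5 = 1.115493
Real value = $58,250.00 / 1.115493 = $52,219.05

$52,219.05


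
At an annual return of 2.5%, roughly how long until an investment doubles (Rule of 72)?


Formula: Years ≈ 72 / r
Substituting: Years ≈ 72 / 2.5
Years ≈ 28.8

28.8 years


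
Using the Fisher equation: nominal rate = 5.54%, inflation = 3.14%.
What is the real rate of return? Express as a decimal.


Formula: (1 + r_real) = (1 + r_nom) / (1 + inflation)
Substituting: (1 + r_real) = 1.0554 / 1.0314
(1 + r_real) = 1.023269
r_real = 1.023269 - 1 = 0.023269

0.023269


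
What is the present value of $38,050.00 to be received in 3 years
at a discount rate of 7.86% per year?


Formula: PV = FV / (1 + r)^n
Substituting: PV = $38,050.00 / (1 + 0.0786)^3
Discount factor: (1.0786)^3 = 1.254819
PV = $38,050.00 / 1.254819 = $30,323.09

$30,323.09


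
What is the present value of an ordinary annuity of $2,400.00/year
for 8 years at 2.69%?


Formula: PV = PMT * (1 - (1+r)^(-n)) / r
Discount factor: (1 + 0.0269)^(-8) = 0.808676
Bracket: 1 - 0.808676 = 0.191324
PV = $2,400.00 * 0.191324 / 0.0269 = $17,069.76

$17,069.76


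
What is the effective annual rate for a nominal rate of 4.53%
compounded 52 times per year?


Formula: EAR = (1 + r/m)^m - 1
Period rate: r/m = 0.0453 / 52 = 0.000871
Compounding: (1 + 0.000871)^52 = 1.046321
EAR = 1.046321 - 1 = 0.046321

0.046321


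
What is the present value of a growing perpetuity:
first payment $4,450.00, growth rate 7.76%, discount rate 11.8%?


Formula: PV = C / (r - g)
Spread: r - g = 0.118 - 0.0776 = 0.0404
Substituting: PV = $4,450.00 / 0.0404
PV = $110,148.51

$110,148.51


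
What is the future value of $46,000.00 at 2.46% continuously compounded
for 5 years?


Formula: FV = P * e^(r*t)
Exponent: r*t = 0.0246 * 5 = 0.123
e^(0.123) = 1.130884
FV = $46,000.00 * 1.130884 = $52,020.68

$52,020.68


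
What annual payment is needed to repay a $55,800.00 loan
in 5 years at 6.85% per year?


Formula: PMT = PV * r / (1 - (1+r)^(-n))
Denominator: 1 - (1 + 0.0685)^(-5) = 0.281995
Numerator: $55,800.00 * 0.0685 = 3822.3
PMT = 3822.3 / 0.281995 = $13,554.49

$13,554.49


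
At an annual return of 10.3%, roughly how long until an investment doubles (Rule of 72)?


Formula: Years ≈ 72 / r
Substituting: Years ≈ 72 / 10.3
Years ≈ 7.0

7.0 years


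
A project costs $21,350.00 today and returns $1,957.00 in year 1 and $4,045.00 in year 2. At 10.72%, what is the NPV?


Formula: NPV = C0 + C1/(1+r) + C2/(1+r)^2
Discount C1: $1,957.00 / (1 + 0.1072) = $1,767.52
Discount C2: $4,045.00 / (1 + 0.1072)^2 = $3,299.64
NPV = -$21,350.00 + $1,767.52 + $3,299.64 = -$16,282.84

-$16,282.84


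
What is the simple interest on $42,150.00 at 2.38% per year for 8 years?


Formula: I = P * r * t
Substituting: I = $42,150.00 * 0.0238 * 8
Step: I = $42,150.00 * 0.1904
I = $8,025.36

$8,025.36


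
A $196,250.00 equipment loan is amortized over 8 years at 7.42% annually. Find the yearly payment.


Formula: PMT = PV * r / (1 - (1+r)^(-n))
Denominator: 1 - (1 + 0.0742)^(-8) = 0.435948
Numerator: $196,250.00 * 0.0742 = 14561.75
PMT = 14561.75 / 0.435948 = $33,402.46

$33,402.46


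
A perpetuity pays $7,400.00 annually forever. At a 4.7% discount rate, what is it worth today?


Formula: PV = C / r
Substituting: PV = $7,400.00 / 0.047
PV = $157,446.81

$157,446.81


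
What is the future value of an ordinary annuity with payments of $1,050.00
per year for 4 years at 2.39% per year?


Formula: FV = PMT * ((1+r)^n - 1) / r
Growth factor: (1 + 0.0239)^4 = 1.099082
Numerator: 1.099082 - 1 = 0.099082
FV = $1,050.00 * 0.099082 / 0.0239 = $4,352.98

$4,352.98


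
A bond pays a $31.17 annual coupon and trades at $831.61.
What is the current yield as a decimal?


Formula: Current yield = annual coupon / price
Substituting: CY = $31.17 / $831.61
CY = 0.037482

0.037482


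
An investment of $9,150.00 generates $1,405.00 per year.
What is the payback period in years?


Formula: Payback = investment / annual cash flow
Substituting: Payback = $9,150.00 / $1,405.00
Payback = 6.5125 years

6.5125 years


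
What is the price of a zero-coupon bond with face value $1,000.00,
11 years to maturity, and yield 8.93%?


Formula: Price = FV / (1 + r)^n
Substituting: Price = $1,000.00 / (1 + 0.0893)^11
Discount factor: (1.0893)^11 = 2.562256
Price = $1,000.00 / 2.562256 = $390.28

$390.28


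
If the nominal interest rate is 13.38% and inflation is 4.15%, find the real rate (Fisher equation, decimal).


Formula: (1 + r_real) = (1 + r_nom) / (1 + inflation)
Substituting: (1 + r_real) = 1.1338 / 1.0415
(1 + r_real) = 1.088622
r_real = 1.088622 - 1 = 0.088622

0.088622


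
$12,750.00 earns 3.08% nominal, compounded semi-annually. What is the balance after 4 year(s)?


Formula: FV = P * (1 + r/m)^(m*t)
Period rate: r/m = 0.0308 / 2 = 0.0154
Total periods: m*t = 2 * 4 = 8
Growth factor: (1 + 0.0154)^8 = 1.130049
FV = $12,750.00 * 1.130049 = $14,408.12

$14,408.12


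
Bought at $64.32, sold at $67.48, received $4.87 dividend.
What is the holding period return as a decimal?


Formula: HPR = (P1 - P0 + D) / P0
Gain: $67.48 - $64.32 + $4.87 = $8.03
HPR = $8.03 / $64.32 = 0.1248

0.1248


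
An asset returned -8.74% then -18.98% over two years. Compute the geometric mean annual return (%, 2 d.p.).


Formula: Geometric mean = ((1+r1)*(1+r2))^(1/2) - 1
Product: (1 + -0.0874) * (1 + -0.1898) = 0.9126 * 0.8102 = 0.739389
Square root: 0.739389^0.5 = 0.859877
Geometric mean = 0.859877 - 1 = -0.140123
As percentage: -14.01%

-14.01%


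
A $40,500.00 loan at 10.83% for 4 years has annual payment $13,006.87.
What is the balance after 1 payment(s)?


Formula: Balance = PV*(1+r)^k - PMT*((1+r)^k - 1)/r
Growth: (1 + 0.1083)^1 = 1.1083
Accumulated factor: ((1+r)^k - 1)/r = 1.0
Balance = $40,500.00 * 1.1083 - $13,006.87 * 1.0
Balance = $31,879.28

$31,879.28


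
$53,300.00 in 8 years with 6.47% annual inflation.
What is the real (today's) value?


Formula: Real value = nominal / (1 + inflation)^years
Price level: (1 + 0.0647)^8 = 1.65127
Real value = $53,300.00 / 1.65127 = $32,278.19

$32,278.19


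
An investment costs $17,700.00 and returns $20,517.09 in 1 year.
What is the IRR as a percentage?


Formula: IRR = C1/C0 - 1
Substituting: IRR = $20,517.09 / $17,700.00 - 1
Ratio: 1.159158 - 1 = 0.159158
IRR = 15.9158%

15.9158%


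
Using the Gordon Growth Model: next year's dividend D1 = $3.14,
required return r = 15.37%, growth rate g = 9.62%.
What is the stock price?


Formula: P = D1 / (r - g)
Spread: r - g = 0.1537 - 0.0962 = 0.0575
Substituting: P = $3.14 / 0.0575
P = $54.61

$54.61


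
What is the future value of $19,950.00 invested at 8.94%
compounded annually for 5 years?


Formula: FV = P * (1 + r)^n
Substituting: FV = $19,950.00 * (1 + 0.0894)^5
Growth factor: (1.0894)^5 = 1.534394
FV = $19,950.00 * 1.534394 = $30,611.16

$30,611.16


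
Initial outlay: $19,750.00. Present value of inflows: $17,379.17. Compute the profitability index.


Formula: PI = PV(cash flows) / initial investment
Substituting: PI = $17,379.17 / $19,750.00
PI = 0.88

0.88


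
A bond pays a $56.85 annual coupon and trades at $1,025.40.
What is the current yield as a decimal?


Formula: Current yield = annual coupon / price
Substituting: CY = $56.85 / $1,025.40
CY = 0.055442

0.055442


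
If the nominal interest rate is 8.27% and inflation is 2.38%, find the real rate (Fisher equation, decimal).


Formula: (1 + r_real) = (1 + r_nom) / (1 + inflation)
Substituting: (1 + r_real) = 1.0827 / 1.0238
(1 + r_real) = 1.057531
r_real = 1.057531 - 1 = 0.057531

0.057531


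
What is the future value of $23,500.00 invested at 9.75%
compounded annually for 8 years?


Formula: FV = P * (1 + r)^n
Substituting: FV = $23,500.00 * (1 + 0.0975)^8
Growth factor: (1.0975)^8 = 2.104923
FV = $23,500.00 * 2.104923 = $49,465.69

$49,465.69


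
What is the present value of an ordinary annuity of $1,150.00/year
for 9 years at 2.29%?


Formula: PV = PMT * (1 - (1+r)^(-n)) / r
Discount factor: (1 + 0.0229)^(-9) = 0.815645
Bracket: 1 - 0.815645 = 0.184355
PV = $1,150.00 * 0.184355 / 0.0229 = $9,257.98

$9,257.98


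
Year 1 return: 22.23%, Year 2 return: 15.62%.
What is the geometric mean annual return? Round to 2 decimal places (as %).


Formula: Geometric mean = ((1+r1)*(1+r2))^(1/2) - 1
Product: (1 + 0.2223) * (1 + 0.1562) = 1.2223 * 1.1562 = 1.413223
Square root: 1.413223^0.5 = 1.188791
Geometric mean = 1.188791 - 1 = 0.188791
As percentage: 18.88%

18.88%


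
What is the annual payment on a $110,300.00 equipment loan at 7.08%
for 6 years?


Formula: PMT = PV * r / (1 - (1+r)^(-n))
Denominator: 1 - (1 + 0.0708)^(-6) = 0.336639
Numerator: $110,300.00 * 0.0708 = 7809.24
PMT = 7809.24 / 0.336639 = $23,197.66

$23,197.66


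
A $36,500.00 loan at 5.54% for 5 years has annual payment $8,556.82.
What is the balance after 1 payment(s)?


Formula: Balance = PV*(1+r)^k - PMT*((1+r)^k - 1)/r
Growth: (1 + 0.0554)^1 = 1.0554
Accumulated factor: ((1+r)^k - 1)/r = 1.0
Balance = $36,500.00 * 1.0554 - $8,556.82 * 1.0
Balance = $29,965.28

$29,965.28


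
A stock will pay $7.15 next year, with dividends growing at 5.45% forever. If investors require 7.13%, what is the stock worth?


Formula: P = D1 / (r - g)
Spread: r - g = 0.0713 - 0.0545 = 0.0168
Substituting: P = $7.15 / 0.0168
P = $425.60

$425.60


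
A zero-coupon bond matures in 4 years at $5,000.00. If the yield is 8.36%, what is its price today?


Formula: Price = FV / (1 + r)^n
Substituting: Price = $5,000.00 / (1 + 0.0836)^4
Discount factor: (1.0836)^4 = 1.37872
Price = $5,000.00 / 1.37872 = $3,626.55

$3,626.55


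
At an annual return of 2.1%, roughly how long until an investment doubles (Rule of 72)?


Formula: Years ≈ 72 / r
Substituting: Years ≈ 72 / 2.1
Years ≈ 34.3

34.3 years


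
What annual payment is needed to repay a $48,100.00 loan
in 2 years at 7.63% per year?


Formula: PMT = PV * r / (1 - (1+r)^(-n))
Denominator: 1 - (1 + 0.0763)^(-2) = 0.136756
Numerator: $48,100.00 * 0.0763 = 3670.03
PMT = 3670.03 / 0.136756 = $26,836.24

$26,836.24


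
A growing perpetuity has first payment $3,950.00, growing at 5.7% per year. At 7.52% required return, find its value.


Formula: PV = C / (r - g)
Spread: r - g = 0.0752 - 0.057 = 0.0182
Substituting: PV = $3,950.00 / 0.0182
PV = $217,032.97

$217,032.97


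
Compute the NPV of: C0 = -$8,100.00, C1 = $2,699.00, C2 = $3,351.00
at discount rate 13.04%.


Formula: NPV = C0 + C1/(1+r) + C2/(1+r)^2
Discount C1: $2,699.00 / (1 + 0.1304) = $2,387.65
Discount C2: $3,351.00 / (1 + 0.1304)^2 = $2,622.47
NPV = -$8,100.00 + $2,387.65 + $2,622.47 = -$3,089.88

-$3,089.88


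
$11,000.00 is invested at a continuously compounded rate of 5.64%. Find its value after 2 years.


Formula: FV = P * e^(r*t)
Exponent: r*t = 0.0564 * 2 = 0.1128
e^(0.1128) = 1.119408
FV = $11,000.00 * 1.119408 = $12,313.49

$12,313.49


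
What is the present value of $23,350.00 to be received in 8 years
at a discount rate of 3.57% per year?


Formula: PV = FV / (1 + r)^n
Substituting: PV = $23,350.00 / (1 + 0.0357)^8
Discount factor: (1.0357)^8 = 1.323951
PV = $23,350.00 / 1.323951 = $17,636.61

$17,636.61


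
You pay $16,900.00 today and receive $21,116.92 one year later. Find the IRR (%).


Formula: IRR = C1/C0 - 1
Substituting: IRR = $21,116.92 / $16,900.00 - 1
Ratio: 1.249522 - 1 = 0.249522
IRR = 24.9522%

24.9522%


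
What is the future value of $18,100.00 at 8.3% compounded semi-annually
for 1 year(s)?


Formula: FV = P * (1 + r/m)^(m*t)
Period rate: r/m = 0.083 / 2 = 0.0415
Total periods: m*t = 2 * 1 = 2
Growth factor: (1 + 0.0415)^2 = 1.084722
FV = $18,100.00 * 1.084722 = $19,633.47

$19,633.47


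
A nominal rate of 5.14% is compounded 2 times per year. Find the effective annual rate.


Formula: EAR = (1 + r/m)^m - 1
Period rate: r/m = 0.0514 / 2 = 0.0257
Compounding: (1 + 0.0257)^2 = 1.05206
EAR = 1.05206 - 1 = 0.05206

0.05206


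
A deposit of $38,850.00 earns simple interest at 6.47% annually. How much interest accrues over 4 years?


Formula: I = P * r * t
Substituting: I = $38,850.00 * 0.0647 * 4
Step: I = $38,850.00 * 0.2588
I = $10,054.38

$10,054.38


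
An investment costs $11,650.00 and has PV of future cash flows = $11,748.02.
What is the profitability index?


Formula: PI = PV(cash flows) / initial investment
Substituting: PI = $11,748.02 / $11,650.00
PI = 1.0084

1.0084


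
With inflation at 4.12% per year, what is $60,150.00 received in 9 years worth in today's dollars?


Formula: Real value = nominal / (1 + inflation)^years
Price level: (1 + 0.0412)^9 = 1.438161
Real value = $60,150.00 / 1.438161 = $41,824.25

$41,824.25


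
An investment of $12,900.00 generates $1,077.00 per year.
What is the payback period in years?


Formula: Payback = investment / annual cash flow
Substituting: Payback = $12,900.00 / $1,077.00
Payback = 11.9777 years

11.9777 years


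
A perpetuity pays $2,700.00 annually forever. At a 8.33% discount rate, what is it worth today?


Formula: PV = C / r
Substituting: PV = $2,700.00 / 0.0833
PV = $32,412.97

$32,412.97


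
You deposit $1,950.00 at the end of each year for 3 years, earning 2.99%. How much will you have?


Formula: FV = PMT * ((1+r)^n - 1) / r
Growth factor: (1 + 0.0299)^3 = 1.092409
Numerator: 1.092409 - 1 = 0.092409
FV = $1,950.00 * 0.092409 / 0.0299 = $6,026.66

$6,026.66


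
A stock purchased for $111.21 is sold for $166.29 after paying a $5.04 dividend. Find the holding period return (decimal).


Formula: HPR = (P1 - P0 + D) / P0
Gain: $166.29 - $111.21 + $5.04 = $60.12
HPR = $60.12 / $111.21 = 0.5406

0.5406


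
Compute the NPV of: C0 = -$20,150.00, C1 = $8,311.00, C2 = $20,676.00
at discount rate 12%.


Formula: NPV = C0 + C1/(1+r) + C2/(1+r)^2
Discount C1: $8,311.00 / (1 + 0.12) = $7,420.54
Discount C2: $20,676.00 / (1 + 0.12)^2 = $16,482.78
NPV = -$20,150.00 + $7,420.54 + $16,482.78 = $3,753.32

$3,753.32


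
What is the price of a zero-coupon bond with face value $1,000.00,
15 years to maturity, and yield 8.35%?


Formula: Price = FV / (1 + r)^n
Substituting: Price = $1,000.00 / (1 + 0.0835)^15
Discount factor: (1.0835)^15 = 3.32992
Price = $1,000.00 / 3.32992 = $300.31

$300.31


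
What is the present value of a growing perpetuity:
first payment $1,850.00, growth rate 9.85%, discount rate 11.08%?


Formula: PV = C / (r - g)
Spread: r - g = 0.1108 - 0.0985 = 0.0123
Substituting: PV = $1,850.00 / 0.0123
PV = $150,406.50

$150,406.50


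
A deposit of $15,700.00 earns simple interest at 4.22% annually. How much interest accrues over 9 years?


Formula: I = P * r * t
Substituting: I = $15,700.00 * 0.0422 * 9
Step: I = $15,700.00 * 0.3798
I = $5,962.86

$5,962.86


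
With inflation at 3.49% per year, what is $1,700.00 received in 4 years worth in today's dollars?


Formula: Real value = nominal / (1 + inflation)^years
Price level: (1 + 0.0349)^4 = 1.14708
Real value = $1,700.00 / 1.14708 = $1,482.02

$1,482.02


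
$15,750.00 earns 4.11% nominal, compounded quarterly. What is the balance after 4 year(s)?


Formula: FV = P * (1 + r/m)^(m*t)
Period rate: r/m = 0.0411 / 4 = 0.010275
Total periods: m*t = 4 * 4 = 16
Growth factor: (1 + 0.010275)^16 = 1.177697
FV = $15,750.00 * 1.177697 = $18,548.73

$18,548.73


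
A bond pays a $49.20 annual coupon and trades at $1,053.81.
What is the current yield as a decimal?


Formula: Current yield = annual coupon / price
Substituting: CY = $49.20 / $1,053.81
CY = 0.046688

0.046688


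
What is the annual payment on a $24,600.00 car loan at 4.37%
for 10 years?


Formula: PMT = PV * r / (1 - (1+r)^(-n))
Denominator: 1 - (1 + 0.0437)^(-10) = 0.348007
Numerator: $24,600.00 * 0.0437 = 1075.02
PMT = 1075.02 / 0.348007 = $3,089.08

$3,089.08


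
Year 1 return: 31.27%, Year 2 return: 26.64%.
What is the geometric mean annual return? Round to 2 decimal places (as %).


Formula: Geometric mean = ((1+r1)*(1+r2))^(1/2) - 1
Product: (1 + 0.3127) * (1 + 0.2664) = 1.3127 * 1.2664 = 1.662403
Square root: 1.662403^0.5 = 1.289342
Geometric mean = 1.289342 - 1 = 0.289342
As percentage: 28.93%

28.93%


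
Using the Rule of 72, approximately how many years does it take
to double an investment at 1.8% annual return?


Formula: Years ≈ 72 / r
Substituting: Years ≈ 72 / 1.8
Years ≈ 40.0

40.0 years


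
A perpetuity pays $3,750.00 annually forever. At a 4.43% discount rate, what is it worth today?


Formula: PV = C / r
Substituting: PV = $3,750.00 / 0.0443
PV = $84,650.11

$84,650.11


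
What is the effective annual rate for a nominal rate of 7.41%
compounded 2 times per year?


Formula: EAR = (1 + r/m)^m - 1
Period rate: r/m = 0.0741 / 2 = 0.03705
Compounding: (1 + 0.03705)^2 = 1.075473
EAR = 1.075473 - 1 = 0.075473

0.075473


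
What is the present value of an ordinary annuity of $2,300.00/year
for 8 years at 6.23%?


Formula: PV = PMT * (1 - (1+r)^(-n)) / r
Discount factor: (1 + 0.0623)^(-8) = 0.616627
Bracket: 1 - 0.616627 = 0.383373
PV = $2,300.00 * 0.383373 / 0.0623 = $14,153.42

$14,153.42


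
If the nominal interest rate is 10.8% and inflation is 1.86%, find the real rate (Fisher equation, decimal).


Formula: (1 + r_real) = (1 + r_nom) / (1 + inflation)
Substituting: (1 + r_real) = 1.108 / 1.0186
(1 + r_real) = 1.087768
r_real = 1.087768 - 1 = 0.087768

0.087768


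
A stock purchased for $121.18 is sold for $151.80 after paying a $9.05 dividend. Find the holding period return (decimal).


Formula: HPR = (P1 - P0 + D) / P0
Gain: $151.80 - $121.18 + $9.05 = $39.67
HPR = $39.67 / $121.18 = 0.3274

0.3274


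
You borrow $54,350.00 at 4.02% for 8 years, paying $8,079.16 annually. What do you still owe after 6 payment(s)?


Formula: Balance = PV*(1+r)^k - PMT*((1+r)^k - 1)/r
Growth: (1 + 0.0402)^6 = 1.26678
Accumulated factor: ((1+r)^k - 1)/r = 6.636311
Balance = $54,350.00 * 1.26678 - $8,079.16 * 6.636311
Balance = $15,233.66

$15,233.66


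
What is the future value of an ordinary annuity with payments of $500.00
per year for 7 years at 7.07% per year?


Formula: FV = PMT * ((1+r)^n - 1) / r
Growth factor: (1 + 0.0707)^7 = 1.61315
Numerator: 1.61315 - 1 = 0.61315
FV = $500.00 * 0.61315 / 0.0707 = $4,336.28

$4,336.28


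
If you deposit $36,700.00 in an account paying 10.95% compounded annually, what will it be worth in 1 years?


Formula: FV = P * (1 + r)^n
Substituting: FV = $36,700.00 * (1 + 0.1095)^1
Growth factor: (1.1095)^1 = 1.1095
FV = $36,700.00 * 1.1095 = $40,718.65

$40,718.65


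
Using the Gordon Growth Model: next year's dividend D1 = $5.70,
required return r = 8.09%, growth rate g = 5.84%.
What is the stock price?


Formula: P = D1 / (r - g)
Spread: r - g = 0.0809 - 0.0584 = 0.0225
Substituting: P = $5.70 / 0.0225
P = $253.33

$253.33


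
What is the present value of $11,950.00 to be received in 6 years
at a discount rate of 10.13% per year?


Formula: PV = FV / (1 + r)^n
Substituting: PV = $11,950.00 / (1 + 0.1013)^6
Discount factor: (1.1013)^6 = 1.78416
PV = $11,950.00 / 1.78416 = $6,697.83

$6,697.83


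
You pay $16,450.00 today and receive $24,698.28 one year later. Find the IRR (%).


Formula: IRR = C1/C0 - 1
Substituting: IRR = $24,698.28 / $16,450.00 - 1
Ratio: 1.501415 - 1 = 0.501415
IRR = 50.1415%

50.1415%


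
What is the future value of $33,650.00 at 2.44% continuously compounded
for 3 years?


Formula: FV = P * e^(r*t)
Exponent: r*t = 0.0244 * 3 = 0.0732
e^(0.0732) = 1.075946
FV = $33,650.00 * 1.075946 = $36,205.57

$36,205.57


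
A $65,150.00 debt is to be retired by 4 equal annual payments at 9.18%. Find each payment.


Formula: PMT = PV * r / (1 - (1+r)^(-n))
Denominator: 1 - (1 + 0.0918)^(-4) = 0.296235
Numerator: $65,150.00 * 0.0918 = 5980.77
PMT = 5980.77 / 0.296235 = $20,189.27

$20,189.27


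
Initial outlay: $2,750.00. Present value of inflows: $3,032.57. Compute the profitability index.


Formula: PI = PV(cash flows) / initial investment
Substituting: PI = $3,032.57 / $2,750.00
PI = 1.1028

1.1028


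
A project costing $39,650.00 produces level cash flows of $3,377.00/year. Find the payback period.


Formula: Payback = investment / annual cash flow
Substituting: Payback = $39,650.00 / $3,377.00
Payback = 11.7412 years

11.7412 years


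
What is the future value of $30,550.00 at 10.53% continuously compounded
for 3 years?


Formula: FV = P * e^(r*t)
Exponent: r*t = 0.1053 * 3 = 0.3159
e^(0.3159) = 1.371493
FV = $30,550.00 * 1.371493 = $41,899.11

$41,899.11


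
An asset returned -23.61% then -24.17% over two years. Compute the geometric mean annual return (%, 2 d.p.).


Formula: Geometric mean = ((1+r1)*(1+r2))^(1/2) - 1
Product: (1 + -0.2361) * (1 + -0.2417) = 0.7639 * 0.7583 = 0.579265
Square root: 0.579265^0.5 = 0.761095
Geometric mean = 0.761095 - 1 = -0.238905
As percentage: -23.89%

-23.89%


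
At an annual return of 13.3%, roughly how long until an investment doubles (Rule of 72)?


Formula: Years ≈ 72 / r
Substituting: Years ≈ 72 / 13.3
Years ≈ 5.4

5.4 years


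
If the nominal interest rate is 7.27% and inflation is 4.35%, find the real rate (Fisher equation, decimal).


Formula: (1 + r_real) = (1 + r_nom) / (1 + inflation)
Substituting: (1 + r_real) = 1.0727 / 1.0435
(1 + r_real) = 1.027983
r_real = 1.027983 - 1 = 0.027983

0.027983


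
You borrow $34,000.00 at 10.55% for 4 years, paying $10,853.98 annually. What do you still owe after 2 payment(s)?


Formula: Balance = PV*(1+r)^k - PMT*((1+r)^k - 1)/r
Growth: (1 + 0.1055)^2 = 1.22213
Accumulated factor: ((1+r)^k - 1)/r = 2.1055
Balance = $34,000.00 * 1.22213 - $10,853.98 * 2.1055
Balance = $18,699.37

$18,699.37


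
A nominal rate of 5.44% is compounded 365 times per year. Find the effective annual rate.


Formula: EAR = (1 + r/m)^m - 1
Period rate: r/m = 0.0544 / 365 = 0.000149
Compounding: (1 + 0.000149)^365 = 1.055903
EAR = 1.055903 - 1 = 0.055903

0.055903


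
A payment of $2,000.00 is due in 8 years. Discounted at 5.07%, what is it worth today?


Formula: PV = FV / (1 + r)^n
Substituting: PV = $2,000.00 / (1 + 0.0507)^8
Discount factor: (1.0507)^8 = 1.485354
PV = $2,000.00 / 1.485354 = $1,346.48

$1,346.48


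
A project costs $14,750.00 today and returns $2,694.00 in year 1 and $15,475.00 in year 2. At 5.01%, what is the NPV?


Formula: NPV = C0 + C1/(1+r) + C2/(1+r)^2
Discount C1: $2,694.00 / (1 + 0.0501) = $2,565.47
Discount C2: $15,475.00 / (1 + 0.0501)^2 = $14,033.61
NPV = -$14,750.00 + $2,565.47 + $14,033.61 = $1,849.08

$1,849.08


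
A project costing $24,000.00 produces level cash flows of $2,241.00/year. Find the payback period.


Formula: Payback = investment / annual cash flow
Substituting: Payback = $24,000.00 / $2,241.00
Payback = 10.7095 years

10.7095 years


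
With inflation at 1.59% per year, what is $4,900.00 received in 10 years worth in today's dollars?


Formula: Real value = nominal / (1 + inflation)^years
Price level: (1 + 0.0159)^10 = 1.170872
Real value = $4,900.00 / 1.170872 = $4,184.91

$4,184.91


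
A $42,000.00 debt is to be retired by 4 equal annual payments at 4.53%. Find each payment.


Formula: PMT = PV * r / (1 - (1+r)^(-n))
Denominator: 1 - (1 + 0.0453)^(-4) = 0.162401
Numerator: $42,000.00 * 0.0453 = 1902.6
PMT = 1902.6 / 0.162401 = $11,715.45

$11,715.45


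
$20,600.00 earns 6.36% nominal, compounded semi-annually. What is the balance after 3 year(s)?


Formula: FV = P * (1 + r/m)^(m*t)
Period rate: r/m = 0.0636 / 2 = 0.0318
Total periods: m*t = 2 * 3 = 6
Growth factor: (1 + 0.0318)^6 = 1.206627
FV = $20,600.00 * 1.206627 = $24,856.52

$24,856.52


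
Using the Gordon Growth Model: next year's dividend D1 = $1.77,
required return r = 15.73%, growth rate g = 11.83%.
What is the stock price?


Formula: P = D1 / (r - g)
Spread: r - g = 0.1573 - 0.1183 = 0.039
Substituting: P = $1.77 / 0.039
P = $45.38

$45.38


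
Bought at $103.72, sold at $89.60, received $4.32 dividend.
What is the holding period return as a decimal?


Formula: HPR = (P1 - P0 + D) / P0
Gain: $89.60 - $103.72 + $4.32 = -$9.80
HPR = -$9.80 / $103.72 = -0.0945

-0.0945


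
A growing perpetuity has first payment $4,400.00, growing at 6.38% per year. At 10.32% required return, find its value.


Formula: PV = C / (r - g)
Spread: r - g = 0.1032 - 0.0638 = 0.0394
Substituting: PV = $4,400.00 / 0.0394
PV = $111,675.13

$111,675.13


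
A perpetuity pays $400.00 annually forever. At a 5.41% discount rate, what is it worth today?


Formula: PV = C / r
Substituting: PV = $400.00 / 0.0541
PV = $7,393.72

$7,393.72


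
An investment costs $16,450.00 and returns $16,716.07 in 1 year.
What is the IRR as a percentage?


Formula: IRR = C1/C0 - 1
Substituting: IRR = $16,716.07 / $16,450.00 - 1
Ratio: 1.016174 - 1 = 0.016174
IRR = 1.6174%

1.6174%


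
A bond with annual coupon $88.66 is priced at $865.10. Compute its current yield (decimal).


Formula: Current yield = annual coupon / price
Substituting: CY = $88.66 / $865.10
CY = 0.102485

0.102485


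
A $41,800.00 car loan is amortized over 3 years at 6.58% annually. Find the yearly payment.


Formula: PMT = PV * r / (1 - (1+r)^(-n))
Denominator: 1 - (1 + 0.0658)^(-3) = 0.174014
Numerator: $41,800.00 * 0.0658 = 2750.44
PMT = 2750.44 / 0.174014 = $15,805.88

$15,805.88


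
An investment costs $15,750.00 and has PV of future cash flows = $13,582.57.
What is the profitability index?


Formula: PI = PV(cash flows) / initial investment
Substituting: PI = $13,582.57 / $15,750.00
PI = 0.8624

0.8624


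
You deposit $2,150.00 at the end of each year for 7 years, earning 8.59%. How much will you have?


Formula: FV = PMT * ((1+r)^n - 1) / r
Growth factor: (1 + 0.0859)^7 = 1.780446
Numerator: 1.780446 - 1 = 0.780446
FV = $2,150.00 * 0.780446 / 0.0859 = $19,533.87

$19,533.87


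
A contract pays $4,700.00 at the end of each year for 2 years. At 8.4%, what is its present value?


Formula: PV = PMT * (1 - (1+r)^(-n)) / r
Discount factor: (1 + 0.084)^(-2) = 0.851023
Bracket: 1 - 0.851023 = 0.148977
PV = $4,700.00 * 0.148977 / 0.084 = $8,335.60

$8,335.60


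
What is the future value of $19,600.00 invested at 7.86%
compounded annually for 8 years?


Formula: FV = P * (1 + r)^n
Substituting: FV = $19,600.00 * (1 + 0.0786)^8
Growth factor: (1.0786)^8 = 1.831822
FV = $19,600.00 * 1.831822 = $35,903.72

$35,903.72


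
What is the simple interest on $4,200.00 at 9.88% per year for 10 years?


Formula: I = P * r * t
Substituting: I = $4,200.00 * 0.0988 * 10
Step: I = $4,200.00 * 0.988
I = $4,149.60

$4,149.60


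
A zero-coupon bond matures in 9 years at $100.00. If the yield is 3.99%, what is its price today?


Formula: Price = FV / (1 + r)^n
Substituting: Price = $100.00 / (1 + 0.0399)^9
Discount factor: (1.0399)^9 = 1.422081
Price = $100.00 / 1.422081 = $70.32

$70.32


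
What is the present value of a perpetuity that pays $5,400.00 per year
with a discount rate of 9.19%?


Formula: PV = C / r
Substituting: PV = $5,400.00 / 0.0919
PV = $58,759.52

$58,759.52


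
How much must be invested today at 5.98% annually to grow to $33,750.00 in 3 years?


Formula: PV = FV / (1 + r)^n
Substituting: PV = $33,750.00 / (1 + 0.0598)^3
Discount factor: (1.0598)^3 = 1.190342
PV = $33,750.00 / 1.190342 = $28,353.20

$28,353.20


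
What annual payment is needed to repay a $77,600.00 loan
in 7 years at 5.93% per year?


Formula: PMT = PV * r / (1 - (1+r)^(-n))
Denominator: 1 - (1 + 0.0593)^(-7) = 0.33186
Numerator: $77,600.00 * 0.0593 = 4601.68
PMT = 4601.68 / 0.33186 = $13,866.31

$13,866.31


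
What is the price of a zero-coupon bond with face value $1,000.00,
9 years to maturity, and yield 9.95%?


Formula: Price = FV / (1 + r)^n
Substituting: Price = $1,000.00 / (1 + 0.0995)^9
Discount factor: (1.0995)^9 = 2.348319
Price = $1,000.00 / 2.348319 = $425.84

$425.84


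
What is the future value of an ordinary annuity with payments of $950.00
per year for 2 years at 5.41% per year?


Formula: FV = PMT * ((1+r)^n - 1) / r
Growth factor: (1 + 0.0541)^2 = 1.111127
Numerator: 1.111127 - 1 = 0.111127
FV = $950.00 * 0.111127 / 0.0541 = $1,951.40

$1,951.40


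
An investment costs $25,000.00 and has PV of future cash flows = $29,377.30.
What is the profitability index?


Formula: PI = PV(cash flows) / initial investment
Substituting: PI = $29,377.30 / $25,000.00
PI = 1.1751

1.1751


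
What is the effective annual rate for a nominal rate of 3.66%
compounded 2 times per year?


Formula: EAR = (1 + r/m)^m - 1
Period rate: r/m = 0.0366 / 2 = 0.0183
Compounding: (1 + 0.0183)^2 = 1.036935
EAR = 1.036935 - 1 = 0.036935

0.036935


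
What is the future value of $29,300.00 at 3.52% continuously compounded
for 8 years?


Formula: FV = P * e^(r*t)
Exponent: r*t = 0.0352 * 8 = 0.2816
e^(0.2816) = 1.325249
FV = $29,300.00 * 1.325249 = $38,829.78

$38,829.78


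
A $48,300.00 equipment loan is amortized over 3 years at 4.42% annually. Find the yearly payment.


Formula: PMT = PV * r / (1 - (1+r)^(-n))
Denominator: 1 - (1 + 0.0442)^(-3) = 0.121688
Numerator: $48,300.00 * 0.0442 = 2134.86
PMT = 2134.86 / 0.121688 = $17,543.75

$17,543.75


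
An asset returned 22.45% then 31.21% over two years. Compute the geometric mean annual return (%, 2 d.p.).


Formula: Geometric mean = ((1+r1)*(1+r2))^(1/2) - 1
Product: (1 + 0.2245) * (1 + 0.3121) = 1.2245 * 1.3121 = 1.606666
Square root: 1.606666^0.5 = 1.267543
Geometric mean = 1.267543 - 1 = 0.267543
As percentage: 26.75%

26.75%


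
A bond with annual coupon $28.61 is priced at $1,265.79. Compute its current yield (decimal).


Formula: Current yield = annual coupon / price
Substituting: CY = $28.61 / $1,265.79
CY = 0.022602

0.022602


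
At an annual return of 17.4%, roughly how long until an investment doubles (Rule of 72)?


Formula: Years ≈ 72 / r
Substituting: Years ≈ 72 / 17.4
Years ≈ 4.1

4.1 years


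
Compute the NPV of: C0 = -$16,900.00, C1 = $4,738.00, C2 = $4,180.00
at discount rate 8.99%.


Formula: NPV = C0 + C1/(1+r) + C2/(1+r)^2
Discount C1: $4,738.00 / (1 + 0.0899) = $4,347.19
Discount C2: $4,180.00 / (1 + 0.0899)^2 = $3,518.87
NPV = -$16,900.00 + $4,347.19 + $3,518.87 = -$9,033.94

-$9,033.94


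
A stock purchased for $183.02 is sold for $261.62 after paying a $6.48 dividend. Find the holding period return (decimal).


Formula: HPR = (P1 - P0 + D) / P0
Gain: $261.62 - $183.02 + $6.48 = $85.08
HPR = $85.08 / $183.02 = 0.4649

0.4649


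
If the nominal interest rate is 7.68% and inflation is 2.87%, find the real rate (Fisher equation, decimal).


Formula: (1 + r_real) = (1 + r_nom) / (1 + inflation)
Substituting: (1 + r_real) = 1.0768 / 1.0287
(1 + r_real) = 1.046758
r_real = 1.046758 - 1 = 0.046758

0.046758


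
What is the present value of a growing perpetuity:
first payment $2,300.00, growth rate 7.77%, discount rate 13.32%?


Formula: PV = C / (r - g)
Spread: r - g = 0.1332 - 0.0777 = 0.0555
Substituting: PV = $2,300.00 / 0.0555
PV = $41,441.44

$41,441.44


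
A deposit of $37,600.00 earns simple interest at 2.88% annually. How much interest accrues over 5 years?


Formula: I = P * r * t
Substituting: I = $37,600.00 * 0.0288 * 5
Step: I = $37,600.00 * 0.144
I = $5,414.40

$5,414.40


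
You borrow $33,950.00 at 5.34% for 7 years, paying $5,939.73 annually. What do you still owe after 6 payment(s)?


Formula: Balance = PV*(1+r)^k - PMT*((1+r)^k - 1)/r
Growth: (1 + 0.0534)^6 = 1.366343
Accumulated factor: ((1+r)^k - 1)/r = 6.860365
Balance = $33,950.00 * 1.366343 - $5,939.73 * 6.860365
Balance = $5,638.65

$5,638.65


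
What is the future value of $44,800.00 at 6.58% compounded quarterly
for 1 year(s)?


Formula: FV = P * (1 + r/m)^(m*t)
Period rate: r/m = 0.0658 / 4 = 0.01645
Total periods: m*t = 4 * 1 = 4
Growth factor: (1 + 0.01645)^4 = 1.067441
FV = $44,800.00 * 1.067441 = $47,821.38

$47,821.38


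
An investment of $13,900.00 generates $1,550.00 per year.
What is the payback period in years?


Formula: Payback = investment / annual cash flow
Substituting: Payback = $13,900.00 / $1,550.00
Payback = 8.9677 years

8.9677 years


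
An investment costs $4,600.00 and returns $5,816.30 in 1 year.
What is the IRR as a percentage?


Formula: IRR = C1/C0 - 1
Substituting: IRR = $5,816.30 / $4,600.00 - 1
Ratio: 1.264413 - 1 = 0.264413
IRR = 26.4413%

26.4413%


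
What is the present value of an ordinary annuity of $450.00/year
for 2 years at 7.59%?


Formula: PV = PMT * (1 - (1+r)^(-n)) / r
Discount factor: (1 + 0.0759)^(-2) = 0.863886
Bracket: 1 - 0.863886 = 0.136114
PV = $450.00 * 0.136114 / 0.0759 = $807.00

$807.00


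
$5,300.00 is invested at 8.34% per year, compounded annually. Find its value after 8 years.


Formula: FV = P * (1 + r)^n
Substituting: FV = $5,300.00 * (1 + 0.0834)^8
Growth factor: (1.0834)^8 = 1.898063
FV = $5,300.00 * 1.898063 = $10,059.73

$10,059.73


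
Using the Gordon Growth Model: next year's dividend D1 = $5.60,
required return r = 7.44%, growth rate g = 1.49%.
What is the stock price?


Formula: P = D1 / (r - g)
Spread: r - g = 0.0744 - 0.0149 = 0.0595
Substituting: P = $5.60 / 0.0595
P = $94.12

$94.12


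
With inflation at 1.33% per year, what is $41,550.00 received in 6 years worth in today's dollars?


Formula: Real value = nominal / (1 + inflation)^years
Price level: (1 + 0.0133)^6 = 1.082501
Real value = $41,550.00 / 1.082501 = $38,383.34

$38,383.34


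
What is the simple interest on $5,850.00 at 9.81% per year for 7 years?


Formula: I = P * r * t
Substituting: I = $5,850.00 * 0.0981 * 7
Step: I = $5,850.00 * 0.6867
I = $4,017.20

$4,017.20


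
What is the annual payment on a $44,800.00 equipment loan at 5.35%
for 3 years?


Formula: PMT = PV * r / (1 - (1+r)^(-n))
Denominator: 1 - (1 + 0.0535)^(-3) = 0.144744
Numerator: $44,800.00 * 0.0535 = 2396.8
PMT = 2396.8 / 0.144744 = $16,558.95

$16,558.95


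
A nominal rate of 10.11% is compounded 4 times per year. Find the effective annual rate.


Formula: EAR = (1 + r/m)^m - 1
Period rate: r/m = 0.1011 / 4 = 0.025275
Compounding: (1 + 0.025275)^4 = 1.104998
EAR = 1.104998 - 1 = 0.104998

0.104998


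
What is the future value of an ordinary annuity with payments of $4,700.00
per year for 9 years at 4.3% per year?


Formula: FV = PMT * ((1+r)^n - 1) / r
Growth factor: (1 + 0.043)^9 = 1.460692
Numerator: 1.460692 - 1 = 0.460692
FV = $4,700.00 * 0.460692 / 0.043 = $50,354.75

$50,354.75


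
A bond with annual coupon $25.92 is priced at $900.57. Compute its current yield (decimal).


Formula: Current yield = annual coupon / price
Substituting: CY = $25.92 / $900.57
CY = 0.028782

0.028782


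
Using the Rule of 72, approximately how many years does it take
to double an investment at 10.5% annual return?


Formula: Years ≈ 72 / r
Substituting: Years ≈ 72 / 10.5
Years ≈ 6.9

6.9 years


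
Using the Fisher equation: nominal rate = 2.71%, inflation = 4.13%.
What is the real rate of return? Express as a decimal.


Formula: (1 + r_real) = (1 + r_nom) / (1 + inflation)
Substituting: (1 + r_real) = 1.0271 / 1.0413
(1 + r_real) = 0.986363
r_real = 0.986363 - 1 = -0.013637

-0.013637
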